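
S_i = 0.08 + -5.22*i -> [0.08, -5.14, -10.36, -15.58, -20.8]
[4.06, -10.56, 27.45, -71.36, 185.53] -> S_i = 4.06*(-2.60)^i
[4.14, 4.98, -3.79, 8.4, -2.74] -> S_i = Random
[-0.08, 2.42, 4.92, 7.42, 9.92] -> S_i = -0.08 + 2.50*i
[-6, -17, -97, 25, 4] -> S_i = Random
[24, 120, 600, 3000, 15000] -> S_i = 24*5^i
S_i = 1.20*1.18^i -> [1.2, 1.42, 1.67, 1.97, 2.33]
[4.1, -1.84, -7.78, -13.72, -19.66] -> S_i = 4.10 + -5.94*i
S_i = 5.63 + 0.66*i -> [5.63, 6.29, 6.95, 7.61, 8.27]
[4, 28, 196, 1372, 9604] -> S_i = 4*7^i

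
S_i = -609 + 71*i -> [-609, -538, -467, -396, -325]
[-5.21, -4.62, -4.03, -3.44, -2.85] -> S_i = -5.21 + 0.59*i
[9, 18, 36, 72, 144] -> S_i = 9*2^i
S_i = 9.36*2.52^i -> [9.36, 23.59, 59.44, 149.79, 377.47]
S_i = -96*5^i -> [-96, -480, -2400, -12000, -60000]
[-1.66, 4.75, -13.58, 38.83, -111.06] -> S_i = -1.66*(-2.86)^i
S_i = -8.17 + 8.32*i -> [-8.17, 0.15, 8.47, 16.79, 25.11]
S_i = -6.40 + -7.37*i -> [-6.4, -13.77, -21.14, -28.51, -35.88]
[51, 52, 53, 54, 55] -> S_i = 51 + 1*i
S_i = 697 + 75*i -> [697, 772, 847, 922, 997]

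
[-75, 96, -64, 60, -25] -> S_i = Random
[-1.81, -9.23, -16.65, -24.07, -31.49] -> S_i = -1.81 + -7.42*i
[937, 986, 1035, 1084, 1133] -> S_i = 937 + 49*i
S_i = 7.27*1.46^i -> [7.27, 10.61, 15.5, 22.63, 33.03]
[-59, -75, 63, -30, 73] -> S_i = Random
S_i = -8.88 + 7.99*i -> [-8.88, -0.89, 7.1, 15.09, 23.08]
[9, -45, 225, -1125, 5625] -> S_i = 9*-5^i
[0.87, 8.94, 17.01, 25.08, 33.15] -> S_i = 0.87 + 8.07*i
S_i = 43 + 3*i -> [43, 46, 49, 52, 55]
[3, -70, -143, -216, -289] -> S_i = 3 + -73*i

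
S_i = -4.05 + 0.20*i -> [-4.05, -3.85, -3.65, -3.45, -3.25]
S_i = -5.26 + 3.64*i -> [-5.26, -1.62, 2.02, 5.66, 9.3]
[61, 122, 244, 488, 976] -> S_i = 61*2^i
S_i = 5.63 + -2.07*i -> [5.63, 3.56, 1.49, -0.58, -2.65]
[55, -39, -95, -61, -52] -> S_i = Random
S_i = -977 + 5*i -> [-977, -972, -967, -962, -957]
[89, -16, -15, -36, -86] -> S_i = Random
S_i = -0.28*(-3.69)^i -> [-0.28, 1.03, -3.81, 14.07, -51.91]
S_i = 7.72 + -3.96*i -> [7.72, 3.76, -0.2, -4.16, -8.12]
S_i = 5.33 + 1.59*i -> [5.33, 6.92, 8.51, 10.1, 11.69]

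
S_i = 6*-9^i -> [6, -54, 486, -4374, 39366]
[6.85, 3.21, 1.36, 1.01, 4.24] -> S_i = Random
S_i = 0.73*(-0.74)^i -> [0.73, -0.54, 0.4, -0.3, 0.22]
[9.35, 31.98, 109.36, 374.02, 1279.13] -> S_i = 9.35*3.42^i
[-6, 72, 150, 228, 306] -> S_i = -6 + 78*i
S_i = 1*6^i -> [1, 6, 36, 216, 1296]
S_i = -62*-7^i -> [-62, 434, -3038, 21266, -148862]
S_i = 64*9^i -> [64, 576, 5184, 46656, 419904]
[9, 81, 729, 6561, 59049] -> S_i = 9*9^i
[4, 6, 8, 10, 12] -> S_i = 4 + 2*i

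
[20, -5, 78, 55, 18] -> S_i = Random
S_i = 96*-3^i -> [96, -288, 864, -2592, 7776]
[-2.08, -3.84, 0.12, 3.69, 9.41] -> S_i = Random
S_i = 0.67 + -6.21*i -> [0.67, -5.54, -11.75, -17.96, -24.17]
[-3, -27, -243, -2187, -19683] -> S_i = -3*9^i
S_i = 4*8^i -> [4, 32, 256, 2048, 16384]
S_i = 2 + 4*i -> [2, 6, 10, 14, 18]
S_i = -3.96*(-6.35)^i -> [-3.96, 25.15, -159.68, 1013.95, -6438.58]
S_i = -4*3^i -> [-4, -12, -36, -108, -324]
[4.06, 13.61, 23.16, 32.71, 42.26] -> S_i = 4.06 + 9.55*i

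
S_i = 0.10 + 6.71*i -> [0.1, 6.81, 13.52, 20.23, 26.94]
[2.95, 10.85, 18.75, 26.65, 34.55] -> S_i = 2.95 + 7.90*i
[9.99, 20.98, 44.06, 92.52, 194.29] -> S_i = 9.99*2.10^i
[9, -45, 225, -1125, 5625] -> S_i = 9*-5^i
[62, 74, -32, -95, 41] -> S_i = Random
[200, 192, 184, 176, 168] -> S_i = 200 + -8*i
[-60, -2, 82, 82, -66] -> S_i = Random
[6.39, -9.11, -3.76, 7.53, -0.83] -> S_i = Random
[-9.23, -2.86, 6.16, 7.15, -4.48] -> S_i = Random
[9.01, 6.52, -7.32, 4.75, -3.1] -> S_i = Random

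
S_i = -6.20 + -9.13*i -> [-6.2, -15.33, -24.46, -33.59, -42.72]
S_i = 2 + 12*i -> [2, 14, 26, 38, 50]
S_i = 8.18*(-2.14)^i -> [8.18, -17.51, 37.46, -80.17, 171.56]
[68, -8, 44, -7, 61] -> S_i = Random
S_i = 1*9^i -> [1, 9, 81, 729, 6561]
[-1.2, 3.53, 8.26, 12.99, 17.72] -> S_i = -1.20 + 4.73*i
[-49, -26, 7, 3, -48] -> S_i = Random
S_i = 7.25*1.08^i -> [7.25, 7.83, 8.46, 9.13, 9.86]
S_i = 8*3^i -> [8, 24, 72, 216, 648]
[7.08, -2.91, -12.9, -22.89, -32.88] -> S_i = 7.08 + -9.99*i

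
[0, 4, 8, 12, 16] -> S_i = 0 + 4*i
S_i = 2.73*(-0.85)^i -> [2.73, -2.32, 1.97, -1.68, 1.43]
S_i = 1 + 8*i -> [1, 9, 17, 25, 33]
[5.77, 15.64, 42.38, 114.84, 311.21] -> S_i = 5.77*2.71^i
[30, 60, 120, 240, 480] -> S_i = 30*2^i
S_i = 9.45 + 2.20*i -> [9.45, 11.65, 13.85, 16.05, 18.25]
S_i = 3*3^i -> [3, 9, 27, 81, 243]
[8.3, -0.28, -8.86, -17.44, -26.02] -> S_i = 8.30 + -8.58*i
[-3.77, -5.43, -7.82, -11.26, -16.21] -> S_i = -3.77*1.44^i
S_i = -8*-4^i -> [-8, 32, -128, 512, -2048]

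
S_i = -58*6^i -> [-58, -348, -2088, -12528, -75168]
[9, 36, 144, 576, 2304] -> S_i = 9*4^i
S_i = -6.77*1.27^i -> [-6.77, -8.6, -10.92, -13.87, -17.61]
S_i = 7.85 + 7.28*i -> [7.85, 15.13, 22.41, 29.69, 36.97]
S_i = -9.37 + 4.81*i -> [-9.37, -4.56, 0.25, 5.06, 9.87]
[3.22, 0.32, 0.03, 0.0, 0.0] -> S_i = 3.22*0.10^i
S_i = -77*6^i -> [-77, -462, -2772, -16632, -99792]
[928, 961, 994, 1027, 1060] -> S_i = 928 + 33*i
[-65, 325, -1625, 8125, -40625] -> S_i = -65*-5^i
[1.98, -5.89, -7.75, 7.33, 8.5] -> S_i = Random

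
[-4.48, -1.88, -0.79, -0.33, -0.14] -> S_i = -4.48*0.42^i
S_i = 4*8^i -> [4, 32, 256, 2048, 16384]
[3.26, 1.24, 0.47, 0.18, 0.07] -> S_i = 3.26*0.38^i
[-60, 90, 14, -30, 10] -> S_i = Random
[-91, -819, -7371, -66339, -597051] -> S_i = -91*9^i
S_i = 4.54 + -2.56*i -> [4.54, 1.98, -0.58, -3.14, -5.7]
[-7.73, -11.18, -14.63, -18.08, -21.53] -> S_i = -7.73 + -3.45*i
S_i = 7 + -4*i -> [7, 3, -1, -5, -9]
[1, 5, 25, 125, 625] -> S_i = 1*5^i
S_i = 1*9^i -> [1, 9, 81, 729, 6561]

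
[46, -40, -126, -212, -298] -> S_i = 46 + -86*i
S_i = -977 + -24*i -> [-977, -1001, -1025, -1049, -1073]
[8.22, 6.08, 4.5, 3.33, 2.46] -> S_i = 8.22*0.74^i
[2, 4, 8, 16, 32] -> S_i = 2*2^i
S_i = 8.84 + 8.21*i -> [8.84, 17.05, 25.26, 33.47, 41.68]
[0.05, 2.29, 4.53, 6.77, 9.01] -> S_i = 0.05 + 2.24*i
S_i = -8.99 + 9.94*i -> [-8.99, 0.95, 10.89, 20.83, 30.77]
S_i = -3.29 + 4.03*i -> [-3.29, 0.74, 4.77, 8.8, 12.83]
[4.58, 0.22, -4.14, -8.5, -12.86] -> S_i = 4.58 + -4.36*i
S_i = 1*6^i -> [1, 6, 36, 216, 1296]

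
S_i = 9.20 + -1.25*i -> [9.2, 7.95, 6.7, 5.45, 4.2]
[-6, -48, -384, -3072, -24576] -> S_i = -6*8^i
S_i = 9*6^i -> [9, 54, 324, 1944, 11664]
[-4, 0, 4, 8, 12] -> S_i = -4 + 4*i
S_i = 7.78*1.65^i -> [7.78, 12.84, 21.18, 34.95, 57.67]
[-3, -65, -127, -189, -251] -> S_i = -3 + -62*i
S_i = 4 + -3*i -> [4, 1, -2, -5, -8]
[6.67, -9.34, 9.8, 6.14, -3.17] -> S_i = Random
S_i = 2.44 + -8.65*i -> [2.44, -6.21, -14.86, -23.51, -32.16]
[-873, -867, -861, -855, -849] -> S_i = -873 + 6*i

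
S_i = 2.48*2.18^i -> [2.48, 5.41, 11.79, 25.69, 56.01]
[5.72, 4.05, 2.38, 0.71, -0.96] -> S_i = 5.72 + -1.67*i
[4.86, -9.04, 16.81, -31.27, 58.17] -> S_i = 4.86*(-1.86)^i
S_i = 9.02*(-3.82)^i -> [9.02, -34.46, 131.62, -502.8, 1920.7]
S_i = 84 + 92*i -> [84, 176, 268, 360, 452]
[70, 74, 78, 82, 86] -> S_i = 70 + 4*i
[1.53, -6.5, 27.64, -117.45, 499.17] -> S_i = 1.53*(-4.25)^i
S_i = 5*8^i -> [5, 40, 320, 2560, 20480]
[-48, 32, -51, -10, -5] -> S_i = Random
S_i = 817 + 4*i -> [817, 821, 825, 829, 833]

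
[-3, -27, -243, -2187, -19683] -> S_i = -3*9^i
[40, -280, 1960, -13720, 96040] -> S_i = 40*-7^i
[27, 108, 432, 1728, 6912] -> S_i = 27*4^i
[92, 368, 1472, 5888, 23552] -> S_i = 92*4^i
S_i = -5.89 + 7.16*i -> [-5.89, 1.27, 8.43, 15.59, 22.75]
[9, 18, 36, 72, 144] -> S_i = 9*2^i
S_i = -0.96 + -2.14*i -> [-0.96, -3.1, -5.24, -7.38, -9.52]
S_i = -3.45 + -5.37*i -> [-3.45, -8.82, -14.19, -19.56, -24.93]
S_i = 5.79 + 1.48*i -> [5.79, 7.27, 8.75, 10.23, 11.71]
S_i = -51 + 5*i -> [-51, -46, -41, -36, -31]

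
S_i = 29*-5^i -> [29, -145, 725, -3625, 18125]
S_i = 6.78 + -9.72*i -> [6.78, -2.94, -12.66, -22.38, -32.1]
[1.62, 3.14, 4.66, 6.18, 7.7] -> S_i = 1.62 + 1.52*i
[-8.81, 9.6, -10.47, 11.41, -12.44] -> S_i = -8.81*(-1.09)^i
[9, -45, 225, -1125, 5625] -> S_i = 9*-5^i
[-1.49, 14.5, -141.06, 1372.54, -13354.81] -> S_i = -1.49*(-9.73)^i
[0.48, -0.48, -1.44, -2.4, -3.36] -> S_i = 0.48 + -0.96*i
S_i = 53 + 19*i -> [53, 72, 91, 110, 129]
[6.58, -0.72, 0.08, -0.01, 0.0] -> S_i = 6.58*(-0.11)^i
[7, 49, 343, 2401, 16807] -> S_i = 7*7^i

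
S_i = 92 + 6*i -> [92, 98, 104, 110, 116]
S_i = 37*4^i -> [37, 148, 592, 2368, 9472]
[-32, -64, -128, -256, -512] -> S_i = -32*2^i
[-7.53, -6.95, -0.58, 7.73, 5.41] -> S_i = Random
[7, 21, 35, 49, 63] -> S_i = 7 + 14*i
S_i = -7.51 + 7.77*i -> [-7.51, 0.26, 8.03, 15.8, 23.57]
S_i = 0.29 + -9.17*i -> [0.29, -8.88, -18.05, -27.22, -36.39]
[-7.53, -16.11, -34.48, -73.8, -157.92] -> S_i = -7.53*2.14^i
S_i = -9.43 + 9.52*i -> [-9.43, 0.09, 9.61, 19.13, 28.65]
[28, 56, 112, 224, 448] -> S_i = 28*2^i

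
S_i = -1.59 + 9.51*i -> [-1.59, 7.92, 17.43, 26.94, 36.45]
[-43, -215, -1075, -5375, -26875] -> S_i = -43*5^i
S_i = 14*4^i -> [14, 56, 224, 896, 3584]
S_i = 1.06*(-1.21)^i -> [1.06, -1.28, 1.55, -1.88, 2.27]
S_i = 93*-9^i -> [93, -837, 7533, -67797, 610173]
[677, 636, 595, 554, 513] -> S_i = 677 + -41*i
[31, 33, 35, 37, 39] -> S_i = 31 + 2*i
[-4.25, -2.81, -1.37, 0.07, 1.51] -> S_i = -4.25 + 1.44*i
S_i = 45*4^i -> [45, 180, 720, 2880, 11520]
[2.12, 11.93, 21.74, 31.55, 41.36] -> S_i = 2.12 + 9.81*i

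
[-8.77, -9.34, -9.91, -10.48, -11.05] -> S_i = -8.77 + -0.57*i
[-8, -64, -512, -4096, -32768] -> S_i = -8*8^i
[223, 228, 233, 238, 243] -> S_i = 223 + 5*i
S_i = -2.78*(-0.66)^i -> [-2.78, 1.83, -1.21, 0.8, -0.53]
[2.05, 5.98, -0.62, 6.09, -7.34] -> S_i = Random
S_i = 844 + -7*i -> [844, 837, 830, 823, 816]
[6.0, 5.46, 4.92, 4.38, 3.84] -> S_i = 6.00 + -0.54*i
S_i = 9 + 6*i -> [9, 15, 21, 27, 33]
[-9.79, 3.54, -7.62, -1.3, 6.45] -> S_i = Random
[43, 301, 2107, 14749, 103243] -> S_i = 43*7^i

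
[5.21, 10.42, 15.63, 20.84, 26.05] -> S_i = 5.21 + 5.21*i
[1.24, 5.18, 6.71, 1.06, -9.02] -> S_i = Random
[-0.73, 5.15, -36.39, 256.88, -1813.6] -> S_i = -0.73*(-7.06)^i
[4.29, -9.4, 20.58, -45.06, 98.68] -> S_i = 4.29*(-2.19)^i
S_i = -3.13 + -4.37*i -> [-3.13, -7.5, -11.87, -16.24, -20.61]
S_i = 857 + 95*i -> [857, 952, 1047, 1142, 1237]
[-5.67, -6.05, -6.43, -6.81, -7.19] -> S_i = -5.67 + -0.38*i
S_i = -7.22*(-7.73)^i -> [-7.22, 55.81, -431.42, 3334.85, -25778.35]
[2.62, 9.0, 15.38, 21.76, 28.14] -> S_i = 2.62 + 6.38*i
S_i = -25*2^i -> [-25, -50, -100, -200, -400]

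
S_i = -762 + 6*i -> [-762, -756, -750, -744, -738]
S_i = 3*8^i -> [3, 24, 192, 1536, 12288]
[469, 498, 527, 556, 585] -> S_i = 469 + 29*i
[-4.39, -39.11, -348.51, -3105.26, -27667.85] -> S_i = -4.39*8.91^i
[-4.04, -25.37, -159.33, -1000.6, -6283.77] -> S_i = -4.04*6.28^i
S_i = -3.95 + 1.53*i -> [-3.95, -2.42, -0.89, 0.64, 2.17]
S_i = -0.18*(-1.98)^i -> [-0.18, 0.36, -0.71, 1.4, -2.77]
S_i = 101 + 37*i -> [101, 138, 175, 212, 249]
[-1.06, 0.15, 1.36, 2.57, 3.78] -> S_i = -1.06 + 1.21*i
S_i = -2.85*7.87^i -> [-2.85, -22.43, -176.52, -1389.21, -10933.11]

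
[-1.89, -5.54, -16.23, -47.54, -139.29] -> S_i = -1.89*2.93^i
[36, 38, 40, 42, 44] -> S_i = 36 + 2*i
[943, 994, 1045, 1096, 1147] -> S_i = 943 + 51*i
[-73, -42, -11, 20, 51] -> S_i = -73 + 31*i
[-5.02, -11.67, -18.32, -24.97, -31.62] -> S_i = -5.02 + -6.65*i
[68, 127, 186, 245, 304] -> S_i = 68 + 59*i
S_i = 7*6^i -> [7, 42, 252, 1512, 9072]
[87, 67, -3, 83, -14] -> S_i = Random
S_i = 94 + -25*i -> [94, 69, 44, 19, -6]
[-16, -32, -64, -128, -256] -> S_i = -16*2^i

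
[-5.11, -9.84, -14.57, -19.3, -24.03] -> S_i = -5.11 + -4.73*i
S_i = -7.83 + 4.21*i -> [-7.83, -3.62, 0.59, 4.8, 9.01]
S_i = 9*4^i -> [9, 36, 144, 576, 2304]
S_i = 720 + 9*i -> [720, 729, 738, 747, 756]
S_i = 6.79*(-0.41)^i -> [6.79, -2.78, 1.14, -0.47, 0.19]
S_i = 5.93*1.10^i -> [5.93, 6.52, 7.18, 7.89, 8.68]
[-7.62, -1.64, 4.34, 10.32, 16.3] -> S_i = -7.62 + 5.98*i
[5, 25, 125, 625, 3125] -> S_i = 5*5^i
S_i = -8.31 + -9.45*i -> [-8.31, -17.76, -27.21, -36.66, -46.11]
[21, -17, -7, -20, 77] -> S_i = Random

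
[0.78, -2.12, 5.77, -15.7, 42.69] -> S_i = 0.78*(-2.72)^i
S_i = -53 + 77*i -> [-53, 24, 101, 178, 255]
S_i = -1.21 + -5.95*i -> [-1.21, -7.16, -13.11, -19.06, -25.01]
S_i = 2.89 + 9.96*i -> [2.89, 12.85, 22.81, 32.77, 42.73]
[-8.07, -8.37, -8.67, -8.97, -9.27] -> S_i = -8.07 + -0.30*i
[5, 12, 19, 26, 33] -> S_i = 5 + 7*i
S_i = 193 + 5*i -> [193, 198, 203, 208, 213]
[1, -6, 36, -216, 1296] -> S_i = 1*-6^i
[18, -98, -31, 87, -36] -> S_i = Random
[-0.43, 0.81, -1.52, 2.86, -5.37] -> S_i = -0.43*(-1.88)^i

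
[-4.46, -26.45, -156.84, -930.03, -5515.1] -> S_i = -4.46*5.93^i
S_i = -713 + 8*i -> [-713, -705, -697, -689, -681]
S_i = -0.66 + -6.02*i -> [-0.66, -6.68, -12.7, -18.72, -24.74]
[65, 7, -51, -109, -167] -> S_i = 65 + -58*i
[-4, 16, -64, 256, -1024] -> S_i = -4*-4^i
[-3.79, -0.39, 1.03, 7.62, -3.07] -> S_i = Random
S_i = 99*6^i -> [99, 594, 3564, 21384, 128304]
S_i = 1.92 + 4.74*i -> [1.92, 6.66, 11.4, 16.14, 20.88]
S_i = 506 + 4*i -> [506, 510, 514, 518, 522]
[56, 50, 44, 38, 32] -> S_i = 56 + -6*i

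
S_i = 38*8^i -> [38, 304, 2432, 19456, 155648]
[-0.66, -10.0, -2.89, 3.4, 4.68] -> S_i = Random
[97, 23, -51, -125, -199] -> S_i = 97 + -74*i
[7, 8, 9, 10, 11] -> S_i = 7 + 1*i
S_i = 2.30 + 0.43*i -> [2.3, 2.73, 3.16, 3.59, 4.02]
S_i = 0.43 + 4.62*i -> [0.43, 5.05, 9.67, 14.29, 18.91]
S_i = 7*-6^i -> [7, -42, 252, -1512, 9072]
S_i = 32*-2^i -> [32, -64, 128, -256, 512]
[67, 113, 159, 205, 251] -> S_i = 67 + 46*i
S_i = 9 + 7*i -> [9, 16, 23, 30, 37]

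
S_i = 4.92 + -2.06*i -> [4.92, 2.86, 0.8, -1.26, -3.32]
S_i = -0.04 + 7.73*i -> [-0.04, 7.69, 15.42, 23.15, 30.88]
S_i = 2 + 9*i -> [2, 11, 20, 29, 38]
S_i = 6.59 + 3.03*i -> [6.59, 9.62, 12.65, 15.68, 18.71]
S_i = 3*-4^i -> [3, -12, 48, -192, 768]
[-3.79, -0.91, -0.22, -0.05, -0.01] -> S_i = -3.79*0.24^i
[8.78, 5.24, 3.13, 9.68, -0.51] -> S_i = Random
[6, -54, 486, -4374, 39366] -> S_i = 6*-9^i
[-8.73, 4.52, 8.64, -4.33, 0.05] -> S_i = Random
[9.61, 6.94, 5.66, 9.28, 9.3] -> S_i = Random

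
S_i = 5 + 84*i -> [5, 89, 173, 257, 341]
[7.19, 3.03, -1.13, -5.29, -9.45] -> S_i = 7.19 + -4.16*i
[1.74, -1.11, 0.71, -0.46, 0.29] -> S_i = 1.74*(-0.64)^i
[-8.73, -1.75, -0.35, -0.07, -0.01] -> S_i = -8.73*0.20^i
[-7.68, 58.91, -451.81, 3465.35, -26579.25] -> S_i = -7.68*(-7.67)^i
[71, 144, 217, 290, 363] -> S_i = 71 + 73*i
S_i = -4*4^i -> [-4, -16, -64, -256, -1024]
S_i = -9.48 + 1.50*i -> [-9.48, -7.98, -6.48, -4.98, -3.48]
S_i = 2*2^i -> [2, 4, 8, 16, 32]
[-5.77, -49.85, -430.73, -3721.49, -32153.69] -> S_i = -5.77*8.64^i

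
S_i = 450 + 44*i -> [450, 494, 538, 582, 626]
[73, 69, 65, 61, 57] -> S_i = 73 + -4*i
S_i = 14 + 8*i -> [14, 22, 30, 38, 46]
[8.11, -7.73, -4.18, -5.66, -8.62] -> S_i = Random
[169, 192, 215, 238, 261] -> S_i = 169 + 23*i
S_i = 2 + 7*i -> [2, 9, 16, 23, 30]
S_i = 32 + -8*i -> [32, 24, 16, 8, 0]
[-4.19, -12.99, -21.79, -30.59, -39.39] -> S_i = -4.19 + -8.80*i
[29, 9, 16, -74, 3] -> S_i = Random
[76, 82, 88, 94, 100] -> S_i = 76 + 6*i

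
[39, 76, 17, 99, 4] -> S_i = Random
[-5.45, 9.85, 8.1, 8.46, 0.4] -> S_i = Random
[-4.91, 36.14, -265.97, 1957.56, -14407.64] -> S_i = -4.91*(-7.36)^i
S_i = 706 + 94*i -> [706, 800, 894, 988, 1082]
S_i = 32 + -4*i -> [32, 28, 24, 20, 16]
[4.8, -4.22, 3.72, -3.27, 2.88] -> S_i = 4.80*(-0.88)^i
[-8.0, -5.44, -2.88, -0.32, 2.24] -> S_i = -8.00 + 2.56*i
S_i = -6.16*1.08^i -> [-6.16, -6.65, -7.19, -7.76, -8.38]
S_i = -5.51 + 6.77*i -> [-5.51, 1.26, 8.03, 14.8, 21.57]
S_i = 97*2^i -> [97, 194, 388, 776, 1552]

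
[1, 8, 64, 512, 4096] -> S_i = 1*8^i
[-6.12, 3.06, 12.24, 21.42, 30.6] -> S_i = -6.12 + 9.18*i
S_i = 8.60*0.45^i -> [8.6, 3.87, 1.74, 0.78, 0.35]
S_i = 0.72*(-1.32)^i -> [0.72, -0.95, 1.25, -1.66, 2.19]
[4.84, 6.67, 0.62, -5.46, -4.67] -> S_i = Random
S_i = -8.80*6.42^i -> [-8.8, -56.5, -362.7, -2328.56, -14949.37]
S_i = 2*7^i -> [2, 14, 98, 686, 4802]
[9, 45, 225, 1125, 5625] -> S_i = 9*5^i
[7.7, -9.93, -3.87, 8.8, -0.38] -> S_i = Random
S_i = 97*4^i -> [97, 388, 1552, 6208, 24832]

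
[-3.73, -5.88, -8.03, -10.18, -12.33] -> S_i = -3.73 + -2.15*i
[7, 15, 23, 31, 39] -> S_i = 7 + 8*i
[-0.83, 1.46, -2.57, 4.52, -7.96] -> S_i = -0.83*(-1.76)^i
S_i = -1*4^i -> [-1, -4, -16, -64, -256]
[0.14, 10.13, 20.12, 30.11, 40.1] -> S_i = 0.14 + 9.99*i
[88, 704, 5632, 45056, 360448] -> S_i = 88*8^i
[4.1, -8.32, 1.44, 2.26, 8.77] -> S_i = Random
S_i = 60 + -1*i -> [60, 59, 58, 57, 56]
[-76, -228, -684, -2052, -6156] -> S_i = -76*3^i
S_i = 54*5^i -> [54, 270, 1350, 6750, 33750]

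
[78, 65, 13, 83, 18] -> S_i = Random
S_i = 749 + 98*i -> [749, 847, 945, 1043, 1141]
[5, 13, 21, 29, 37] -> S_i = 5 + 8*i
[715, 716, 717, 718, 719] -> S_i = 715 + 1*i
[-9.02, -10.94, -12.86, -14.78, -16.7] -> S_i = -9.02 + -1.92*i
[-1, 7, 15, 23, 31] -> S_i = -1 + 8*i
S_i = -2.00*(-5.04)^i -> [-2.0, 10.08, -50.8, 256.05, -1290.48]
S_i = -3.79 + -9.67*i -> [-3.79, -13.46, -23.13, -32.8, -42.47]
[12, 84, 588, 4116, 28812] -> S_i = 12*7^i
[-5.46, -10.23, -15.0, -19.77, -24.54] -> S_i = -5.46 + -4.77*i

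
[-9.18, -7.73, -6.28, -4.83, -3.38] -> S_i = -9.18 + 1.45*i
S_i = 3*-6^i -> [3, -18, 108, -648, 3888]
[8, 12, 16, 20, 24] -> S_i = 8 + 4*i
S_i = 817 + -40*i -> [817, 777, 737, 697, 657]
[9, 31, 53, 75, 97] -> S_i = 9 + 22*i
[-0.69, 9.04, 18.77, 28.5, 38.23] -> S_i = -0.69 + 9.73*i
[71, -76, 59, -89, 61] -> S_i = Random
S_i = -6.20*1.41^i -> [-6.2, -8.74, -12.33, -17.38, -24.51]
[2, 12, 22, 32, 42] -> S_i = 2 + 10*i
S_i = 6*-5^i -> [6, -30, 150, -750, 3750]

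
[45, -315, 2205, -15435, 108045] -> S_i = 45*-7^i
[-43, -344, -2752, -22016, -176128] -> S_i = -43*8^i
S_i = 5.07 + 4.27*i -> [5.07, 9.34, 13.61, 17.88, 22.15]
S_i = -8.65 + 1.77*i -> [-8.65, -6.88, -5.11, -3.34, -1.57]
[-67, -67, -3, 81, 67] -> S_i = Random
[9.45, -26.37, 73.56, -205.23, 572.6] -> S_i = 9.45*(-2.79)^i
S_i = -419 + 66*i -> [-419, -353, -287, -221, -155]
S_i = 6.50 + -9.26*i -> [6.5, -2.76, -12.02, -21.28, -30.54]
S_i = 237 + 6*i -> [237, 243, 249, 255, 261]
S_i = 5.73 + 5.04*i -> [5.73, 10.77, 15.81, 20.85, 25.89]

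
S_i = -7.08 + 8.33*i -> [-7.08, 1.25, 9.58, 17.91, 26.24]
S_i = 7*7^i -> [7, 49, 343, 2401, 16807]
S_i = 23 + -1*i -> [23, 22, 21, 20, 19]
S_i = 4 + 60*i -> [4, 64, 124, 184, 244]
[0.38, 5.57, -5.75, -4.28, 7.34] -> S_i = Random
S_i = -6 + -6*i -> [-6, -12, -18, -24, -30]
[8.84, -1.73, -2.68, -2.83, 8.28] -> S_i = Random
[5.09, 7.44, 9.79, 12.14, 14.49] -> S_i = 5.09 + 2.35*i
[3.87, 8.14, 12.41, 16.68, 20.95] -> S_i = 3.87 + 4.27*i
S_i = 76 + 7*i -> [76, 83, 90, 97, 104]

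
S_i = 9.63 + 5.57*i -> [9.63, 15.2, 20.77, 26.34, 31.91]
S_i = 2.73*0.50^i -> [2.73, 1.36, 0.68, 0.34, 0.17]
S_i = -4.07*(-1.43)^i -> [-4.07, 5.82, -8.32, 11.9, -17.02]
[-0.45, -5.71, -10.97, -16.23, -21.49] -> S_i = -0.45 + -5.26*i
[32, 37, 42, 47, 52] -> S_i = 32 + 5*i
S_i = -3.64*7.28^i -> [-3.64, -26.5, -192.91, -1404.42, -10224.14]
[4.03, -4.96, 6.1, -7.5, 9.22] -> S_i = 4.03*(-1.23)^i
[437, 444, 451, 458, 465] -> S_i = 437 + 7*i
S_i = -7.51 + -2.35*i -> [-7.51, -9.86, -12.21, -14.56, -16.91]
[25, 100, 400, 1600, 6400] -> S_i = 25*4^i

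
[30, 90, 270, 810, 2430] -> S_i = 30*3^i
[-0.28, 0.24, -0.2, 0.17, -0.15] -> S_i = -0.28*(-0.85)^i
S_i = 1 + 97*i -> [1, 98, 195, 292, 389]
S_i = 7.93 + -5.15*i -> [7.93, 2.78, -2.37, -7.52, -12.67]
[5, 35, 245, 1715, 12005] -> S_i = 5*7^i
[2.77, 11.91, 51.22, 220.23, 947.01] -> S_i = 2.77*4.30^i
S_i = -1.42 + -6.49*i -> [-1.42, -7.91, -14.4, -20.89, -27.38]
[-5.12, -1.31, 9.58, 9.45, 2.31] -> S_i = Random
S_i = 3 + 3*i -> [3, 6, 9, 12, 15]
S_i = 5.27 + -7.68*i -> [5.27, -2.41, -10.09, -17.77, -25.45]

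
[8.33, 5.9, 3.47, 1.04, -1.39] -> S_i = 8.33 + -2.43*i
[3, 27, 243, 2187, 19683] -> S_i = 3*9^i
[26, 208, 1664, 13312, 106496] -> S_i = 26*8^i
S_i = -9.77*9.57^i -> [-9.77, -93.5, -894.78, -8563.09, -81948.75]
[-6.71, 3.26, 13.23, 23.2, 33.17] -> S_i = -6.71 + 9.97*i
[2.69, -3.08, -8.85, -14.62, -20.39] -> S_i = 2.69 + -5.77*i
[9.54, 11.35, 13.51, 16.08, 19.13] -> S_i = 9.54*1.19^i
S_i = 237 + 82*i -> [237, 319, 401, 483, 565]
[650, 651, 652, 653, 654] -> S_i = 650 + 1*i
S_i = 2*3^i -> [2, 6, 18, 54, 162]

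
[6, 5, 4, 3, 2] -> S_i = 6 + -1*i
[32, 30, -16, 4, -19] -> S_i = Random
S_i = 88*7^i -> [88, 616, 4312, 30184, 211288]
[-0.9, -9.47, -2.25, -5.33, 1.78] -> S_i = Random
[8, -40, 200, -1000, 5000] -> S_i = 8*-5^i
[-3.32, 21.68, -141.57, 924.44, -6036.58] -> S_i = -3.32*(-6.53)^i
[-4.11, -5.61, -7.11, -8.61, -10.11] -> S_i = -4.11 + -1.50*i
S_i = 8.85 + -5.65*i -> [8.85, 3.2, -2.45, -8.1, -13.75]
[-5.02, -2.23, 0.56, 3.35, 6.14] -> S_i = -5.02 + 2.79*i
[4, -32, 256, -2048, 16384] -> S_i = 4*-8^i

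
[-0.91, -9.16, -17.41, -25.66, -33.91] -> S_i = -0.91 + -8.25*i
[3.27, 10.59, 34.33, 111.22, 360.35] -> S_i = 3.27*3.24^i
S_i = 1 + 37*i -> [1, 38, 75, 112, 149]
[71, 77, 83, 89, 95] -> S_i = 71 + 6*i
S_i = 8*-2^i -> [8, -16, 32, -64, 128]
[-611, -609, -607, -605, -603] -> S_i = -611 + 2*i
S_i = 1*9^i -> [1, 9, 81, 729, 6561]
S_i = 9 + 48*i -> [9, 57, 105, 153, 201]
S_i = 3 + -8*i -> [3, -5, -13, -21, -29]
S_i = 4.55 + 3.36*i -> [4.55, 7.91, 11.27, 14.63, 17.99]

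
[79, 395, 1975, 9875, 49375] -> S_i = 79*5^i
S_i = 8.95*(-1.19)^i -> [8.95, -10.65, 12.67, -15.08, 17.95]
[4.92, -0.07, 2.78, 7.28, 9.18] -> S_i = Random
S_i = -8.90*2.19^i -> [-8.9, -19.49, -42.69, -93.48, -204.72]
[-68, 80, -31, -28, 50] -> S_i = Random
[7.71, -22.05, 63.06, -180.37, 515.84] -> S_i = 7.71*(-2.86)^i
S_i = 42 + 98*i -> [42, 140, 238, 336, 434]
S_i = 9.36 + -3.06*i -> [9.36, 6.3, 3.24, 0.18, -2.88]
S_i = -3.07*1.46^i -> [-3.07, -4.48, -6.54, -9.55, -13.95]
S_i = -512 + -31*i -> [-512, -543, -574, -605, -636]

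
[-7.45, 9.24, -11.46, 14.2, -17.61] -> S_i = -7.45*(-1.24)^i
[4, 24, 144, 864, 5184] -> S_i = 4*6^i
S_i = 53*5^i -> [53, 265, 1325, 6625, 33125]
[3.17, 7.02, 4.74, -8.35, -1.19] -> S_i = Random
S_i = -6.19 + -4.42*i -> [-6.19, -10.61, -15.03, -19.45, -23.87]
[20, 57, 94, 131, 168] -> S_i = 20 + 37*i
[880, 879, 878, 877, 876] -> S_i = 880 + -1*i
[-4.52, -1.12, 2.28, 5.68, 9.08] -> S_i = -4.52 + 3.40*i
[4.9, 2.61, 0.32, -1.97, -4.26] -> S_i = 4.90 + -2.29*i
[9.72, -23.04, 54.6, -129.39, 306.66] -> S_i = 9.72*(-2.37)^i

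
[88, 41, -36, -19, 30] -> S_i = Random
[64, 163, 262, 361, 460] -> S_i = 64 + 99*i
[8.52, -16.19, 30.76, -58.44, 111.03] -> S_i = 8.52*(-1.90)^i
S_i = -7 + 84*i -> [-7, 77, 161, 245, 329]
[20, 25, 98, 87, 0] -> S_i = Random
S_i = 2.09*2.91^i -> [2.09, 6.08, 17.7, 51.5, 149.87]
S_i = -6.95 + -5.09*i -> [-6.95, -12.04, -17.13, -22.22, -27.31]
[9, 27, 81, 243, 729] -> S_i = 9*3^i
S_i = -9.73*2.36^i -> [-9.73, -22.96, -54.19, -127.89, -301.83]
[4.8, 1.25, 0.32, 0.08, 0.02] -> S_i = 4.80*0.26^i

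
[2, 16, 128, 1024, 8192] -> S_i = 2*8^i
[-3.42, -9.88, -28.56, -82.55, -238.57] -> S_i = -3.42*2.89^i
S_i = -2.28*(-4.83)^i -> [-2.28, 11.01, -53.19, 256.91, -1240.86]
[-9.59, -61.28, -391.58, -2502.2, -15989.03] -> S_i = -9.59*6.39^i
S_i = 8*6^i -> [8, 48, 288, 1728, 10368]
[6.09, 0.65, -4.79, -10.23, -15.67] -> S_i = 6.09 + -5.44*i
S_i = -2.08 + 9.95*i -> [-2.08, 7.87, 17.82, 27.77, 37.72]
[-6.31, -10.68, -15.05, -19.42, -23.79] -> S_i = -6.31 + -4.37*i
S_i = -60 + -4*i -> [-60, -64, -68, -72, -76]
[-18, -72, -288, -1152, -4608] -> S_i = -18*4^i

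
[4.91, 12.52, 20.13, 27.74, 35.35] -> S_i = 4.91 + 7.61*i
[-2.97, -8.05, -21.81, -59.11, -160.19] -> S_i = -2.97*2.71^i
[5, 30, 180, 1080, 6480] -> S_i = 5*6^i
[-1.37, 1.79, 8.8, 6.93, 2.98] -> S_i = Random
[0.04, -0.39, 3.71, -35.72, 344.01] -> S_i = 0.04*(-9.63)^i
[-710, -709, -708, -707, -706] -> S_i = -710 + 1*i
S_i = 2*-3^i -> [2, -6, 18, -54, 162]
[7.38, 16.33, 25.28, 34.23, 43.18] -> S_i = 7.38 + 8.95*i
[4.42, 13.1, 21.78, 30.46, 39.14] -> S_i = 4.42 + 8.68*i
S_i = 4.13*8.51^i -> [4.13, 35.15, 299.1, 2545.3, 21660.49]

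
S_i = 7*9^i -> [7, 63, 567, 5103, 45927]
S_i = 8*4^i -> [8, 32, 128, 512, 2048]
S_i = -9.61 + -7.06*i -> [-9.61, -16.67, -23.73, -30.79, -37.85]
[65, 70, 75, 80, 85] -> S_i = 65 + 5*i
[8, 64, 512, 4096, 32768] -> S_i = 8*8^i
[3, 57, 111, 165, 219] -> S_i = 3 + 54*i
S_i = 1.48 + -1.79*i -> [1.48, -0.31, -2.1, -3.89, -5.68]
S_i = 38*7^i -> [38, 266, 1862, 13034, 91238]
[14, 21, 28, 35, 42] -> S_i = 14 + 7*i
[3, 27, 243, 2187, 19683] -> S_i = 3*9^i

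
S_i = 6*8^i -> [6, 48, 384, 3072, 24576]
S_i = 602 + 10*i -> [602, 612, 622, 632, 642]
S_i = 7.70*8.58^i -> [7.7, 66.07, 566.85, 4863.54, 41729.18]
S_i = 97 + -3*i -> [97, 94, 91, 88, 85]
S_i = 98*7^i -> [98, 686, 4802, 33614, 235298]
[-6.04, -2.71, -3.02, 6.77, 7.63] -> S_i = Random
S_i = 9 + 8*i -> [9, 17, 25, 33, 41]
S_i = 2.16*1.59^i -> [2.16, 3.43, 5.46, 8.68, 13.81]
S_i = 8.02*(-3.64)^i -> [8.02, -29.19, 106.26, -386.79, 1407.93]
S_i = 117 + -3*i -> [117, 114, 111, 108, 105]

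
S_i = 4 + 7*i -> [4, 11, 18, 25, 32]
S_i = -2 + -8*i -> [-2, -10, -18, -26, -34]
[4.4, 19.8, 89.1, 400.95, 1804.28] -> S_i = 4.40*4.50^i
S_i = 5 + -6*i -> [5, -1, -7, -13, -19]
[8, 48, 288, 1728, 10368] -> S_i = 8*6^i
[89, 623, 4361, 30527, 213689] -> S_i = 89*7^i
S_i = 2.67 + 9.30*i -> [2.67, 11.97, 21.27, 30.57, 39.87]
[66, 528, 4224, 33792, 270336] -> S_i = 66*8^i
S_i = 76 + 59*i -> [76, 135, 194, 253, 312]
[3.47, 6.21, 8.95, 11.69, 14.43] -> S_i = 3.47 + 2.74*i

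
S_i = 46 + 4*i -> [46, 50, 54, 58, 62]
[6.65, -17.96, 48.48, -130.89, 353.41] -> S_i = 6.65*(-2.70)^i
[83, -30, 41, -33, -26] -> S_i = Random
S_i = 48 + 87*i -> [48, 135, 222, 309, 396]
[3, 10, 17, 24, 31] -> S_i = 3 + 7*i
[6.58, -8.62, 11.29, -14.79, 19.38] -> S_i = 6.58*(-1.31)^i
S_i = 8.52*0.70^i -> [8.52, 5.96, 4.17, 2.92, 2.05]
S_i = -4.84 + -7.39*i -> [-4.84, -12.23, -19.62, -27.01, -34.4]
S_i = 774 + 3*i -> [774, 777, 780, 783, 786]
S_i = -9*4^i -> [-9, -36, -144, -576, -2304]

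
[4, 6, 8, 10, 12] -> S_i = 4 + 2*i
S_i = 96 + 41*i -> [96, 137, 178, 219, 260]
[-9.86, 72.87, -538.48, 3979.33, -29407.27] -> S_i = -9.86*(-7.39)^i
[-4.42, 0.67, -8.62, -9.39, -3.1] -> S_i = Random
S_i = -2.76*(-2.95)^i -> [-2.76, 8.14, -24.02, 70.86, -209.02]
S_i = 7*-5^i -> [7, -35, 175, -875, 4375]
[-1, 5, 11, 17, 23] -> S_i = -1 + 6*i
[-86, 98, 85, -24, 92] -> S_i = Random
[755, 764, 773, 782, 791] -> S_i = 755 + 9*i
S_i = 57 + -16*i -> [57, 41, 25, 9, -7]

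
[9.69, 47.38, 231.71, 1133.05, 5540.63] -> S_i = 9.69*4.89^i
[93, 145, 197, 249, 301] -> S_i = 93 + 52*i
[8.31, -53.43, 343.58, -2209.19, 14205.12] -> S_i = 8.31*(-6.43)^i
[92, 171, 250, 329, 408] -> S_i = 92 + 79*i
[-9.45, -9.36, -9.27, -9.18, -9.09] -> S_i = -9.45 + 0.09*i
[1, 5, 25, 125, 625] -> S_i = 1*5^i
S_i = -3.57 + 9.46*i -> [-3.57, 5.89, 15.35, 24.81, 34.27]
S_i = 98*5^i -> [98, 490, 2450, 12250, 61250]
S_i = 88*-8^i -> [88, -704, 5632, -45056, 360448]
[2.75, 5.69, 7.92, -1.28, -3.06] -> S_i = Random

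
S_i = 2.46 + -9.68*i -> [2.46, -7.22, -16.9, -26.58, -36.26]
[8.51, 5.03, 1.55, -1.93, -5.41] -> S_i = 8.51 + -3.48*i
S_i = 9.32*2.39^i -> [9.32, 22.27, 53.24, 127.24, 304.09]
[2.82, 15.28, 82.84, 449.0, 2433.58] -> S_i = 2.82*5.42^i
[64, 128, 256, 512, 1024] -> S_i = 64*2^i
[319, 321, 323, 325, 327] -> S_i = 319 + 2*i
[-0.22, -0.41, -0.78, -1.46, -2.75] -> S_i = -0.22*1.88^i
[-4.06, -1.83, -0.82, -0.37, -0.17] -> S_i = -4.06*0.45^i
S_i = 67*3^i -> [67, 201, 603, 1809, 5427]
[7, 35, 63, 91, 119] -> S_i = 7 + 28*i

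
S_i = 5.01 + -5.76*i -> [5.01, -0.75, -6.51, -12.27, -18.03]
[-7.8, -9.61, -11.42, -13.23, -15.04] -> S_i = -7.80 + -1.81*i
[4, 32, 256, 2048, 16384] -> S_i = 4*8^i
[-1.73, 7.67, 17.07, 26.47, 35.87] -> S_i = -1.73 + 9.40*i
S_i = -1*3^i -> [-1, -3, -9, -27, -81]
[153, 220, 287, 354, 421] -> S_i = 153 + 67*i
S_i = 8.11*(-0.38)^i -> [8.11, -3.08, 1.17, -0.45, 0.17]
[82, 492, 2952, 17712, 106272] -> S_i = 82*6^i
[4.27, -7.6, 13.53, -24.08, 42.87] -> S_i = 4.27*(-1.78)^i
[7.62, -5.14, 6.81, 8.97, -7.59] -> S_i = Random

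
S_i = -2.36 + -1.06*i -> [-2.36, -3.42, -4.48, -5.54, -6.6]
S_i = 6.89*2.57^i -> [6.89, 17.71, 45.51, 116.95, 300.57]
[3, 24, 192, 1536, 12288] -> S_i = 3*8^i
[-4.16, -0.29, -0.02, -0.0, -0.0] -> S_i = -4.16*0.07^i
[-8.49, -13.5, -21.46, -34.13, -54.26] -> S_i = -8.49*1.59^i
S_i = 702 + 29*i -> [702, 731, 760, 789, 818]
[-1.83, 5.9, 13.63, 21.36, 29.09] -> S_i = -1.83 + 7.73*i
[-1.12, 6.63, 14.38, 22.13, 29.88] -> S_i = -1.12 + 7.75*i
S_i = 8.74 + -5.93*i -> [8.74, 2.81, -3.12, -9.05, -14.98]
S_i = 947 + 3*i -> [947, 950, 953, 956, 959]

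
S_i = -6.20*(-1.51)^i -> [-6.2, 9.36, -14.14, 21.35, -32.23]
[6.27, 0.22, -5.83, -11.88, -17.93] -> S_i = 6.27 + -6.05*i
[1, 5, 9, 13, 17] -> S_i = 1 + 4*i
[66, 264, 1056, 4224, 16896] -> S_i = 66*4^i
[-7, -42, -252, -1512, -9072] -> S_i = -7*6^i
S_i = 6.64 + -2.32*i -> [6.64, 4.32, 2.0, -0.32, -2.64]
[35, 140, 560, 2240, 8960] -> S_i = 35*4^i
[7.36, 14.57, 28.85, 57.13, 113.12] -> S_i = 7.36*1.98^i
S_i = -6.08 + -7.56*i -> [-6.08, -13.64, -21.2, -28.76, -36.32]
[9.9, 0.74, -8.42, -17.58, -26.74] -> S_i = 9.90 + -9.16*i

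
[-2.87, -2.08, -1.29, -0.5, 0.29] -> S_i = -2.87 + 0.79*i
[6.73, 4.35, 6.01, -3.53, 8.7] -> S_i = Random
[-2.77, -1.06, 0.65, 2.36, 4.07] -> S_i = -2.77 + 1.71*i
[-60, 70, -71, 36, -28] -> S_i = Random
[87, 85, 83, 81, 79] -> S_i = 87 + -2*i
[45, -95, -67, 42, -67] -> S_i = Random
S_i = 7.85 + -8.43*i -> [7.85, -0.58, -9.01, -17.44, -25.87]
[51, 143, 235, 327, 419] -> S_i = 51 + 92*i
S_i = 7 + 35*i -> [7, 42, 77, 112, 147]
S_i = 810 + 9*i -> [810, 819, 828, 837, 846]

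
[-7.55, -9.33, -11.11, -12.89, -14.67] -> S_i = -7.55 + -1.78*i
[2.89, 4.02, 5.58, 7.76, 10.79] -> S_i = 2.89*1.39^i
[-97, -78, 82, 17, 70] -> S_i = Random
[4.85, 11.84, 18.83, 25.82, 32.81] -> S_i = 4.85 + 6.99*i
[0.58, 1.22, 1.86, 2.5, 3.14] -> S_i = 0.58 + 0.64*i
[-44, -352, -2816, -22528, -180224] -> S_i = -44*8^i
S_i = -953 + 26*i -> [-953, -927, -901, -875, -849]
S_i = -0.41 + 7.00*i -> [-0.41, 6.59, 13.59, 20.59, 27.59]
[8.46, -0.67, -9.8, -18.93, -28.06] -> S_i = 8.46 + -9.13*i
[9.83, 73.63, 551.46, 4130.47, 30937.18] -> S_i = 9.83*7.49^i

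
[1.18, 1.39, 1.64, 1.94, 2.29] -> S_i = 1.18*1.18^i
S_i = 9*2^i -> [9, 18, 36, 72, 144]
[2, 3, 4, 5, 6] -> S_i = 2 + 1*i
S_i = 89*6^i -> [89, 534, 3204, 19224, 115344]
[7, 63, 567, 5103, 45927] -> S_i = 7*9^i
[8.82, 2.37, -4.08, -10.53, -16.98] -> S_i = 8.82 + -6.45*i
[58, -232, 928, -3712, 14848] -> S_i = 58*-4^i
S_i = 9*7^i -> [9, 63, 441, 3087, 21609]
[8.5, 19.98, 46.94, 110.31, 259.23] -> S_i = 8.50*2.35^i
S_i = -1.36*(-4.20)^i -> [-1.36, 5.71, -23.99, 100.76, -423.19]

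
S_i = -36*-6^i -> [-36, 216, -1296, 7776, -46656]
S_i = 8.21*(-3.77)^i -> [8.21, -30.95, 116.69, -439.91, 1658.47]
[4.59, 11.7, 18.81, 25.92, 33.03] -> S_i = 4.59 + 7.11*i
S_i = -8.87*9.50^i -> [-8.87, -84.26, -800.52, -7604.92, -72246.7]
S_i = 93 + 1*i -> [93, 94, 95, 96, 97]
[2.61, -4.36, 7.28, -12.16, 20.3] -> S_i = 2.61*(-1.67)^i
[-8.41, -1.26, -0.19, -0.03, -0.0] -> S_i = -8.41*0.15^i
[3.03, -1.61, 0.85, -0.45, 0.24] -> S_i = 3.03*(-0.53)^i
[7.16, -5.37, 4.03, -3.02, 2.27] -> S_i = 7.16*(-0.75)^i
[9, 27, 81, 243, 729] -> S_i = 9*3^i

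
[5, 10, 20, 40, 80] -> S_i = 5*2^i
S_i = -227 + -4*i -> [-227, -231, -235, -239, -243]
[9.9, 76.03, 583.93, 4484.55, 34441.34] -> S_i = 9.90*7.68^i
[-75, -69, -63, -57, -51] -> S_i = -75 + 6*i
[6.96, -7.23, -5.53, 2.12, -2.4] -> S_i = Random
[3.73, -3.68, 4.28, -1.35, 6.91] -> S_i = Random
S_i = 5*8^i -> [5, 40, 320, 2560, 20480]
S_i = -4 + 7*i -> [-4, 3, 10, 17, 24]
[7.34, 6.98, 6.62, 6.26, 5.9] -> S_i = 7.34 + -0.36*i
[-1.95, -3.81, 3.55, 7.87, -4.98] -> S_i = Random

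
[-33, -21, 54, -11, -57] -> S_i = Random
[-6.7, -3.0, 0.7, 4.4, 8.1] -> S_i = -6.70 + 3.70*i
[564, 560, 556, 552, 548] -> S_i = 564 + -4*i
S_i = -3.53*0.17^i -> [-3.53, -0.6, -0.1, -0.02, -0.0]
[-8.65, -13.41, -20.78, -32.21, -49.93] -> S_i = -8.65*1.55^i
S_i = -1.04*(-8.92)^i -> [-1.04, 9.28, -82.75, 738.12, -6584.04]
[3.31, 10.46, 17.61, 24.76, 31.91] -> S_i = 3.31 + 7.15*i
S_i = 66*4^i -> [66, 264, 1056, 4224, 16896]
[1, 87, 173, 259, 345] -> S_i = 1 + 86*i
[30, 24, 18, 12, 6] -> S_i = 30 + -6*i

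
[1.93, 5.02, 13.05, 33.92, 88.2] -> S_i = 1.93*2.60^i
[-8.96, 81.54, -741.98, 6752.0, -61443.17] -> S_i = -8.96*(-9.10)^i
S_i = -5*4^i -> [-5, -20, -80, -320, -1280]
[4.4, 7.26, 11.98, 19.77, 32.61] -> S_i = 4.40*1.65^i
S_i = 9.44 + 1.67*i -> [9.44, 11.11, 12.78, 14.45, 16.12]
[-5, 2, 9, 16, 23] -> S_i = -5 + 7*i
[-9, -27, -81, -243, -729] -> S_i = -9*3^i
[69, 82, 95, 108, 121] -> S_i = 69 + 13*i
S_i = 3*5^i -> [3, 15, 75, 375, 1875]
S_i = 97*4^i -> [97, 388, 1552, 6208, 24832]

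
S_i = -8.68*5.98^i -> [-8.68, -51.91, -310.4, -1856.19, -11100.04]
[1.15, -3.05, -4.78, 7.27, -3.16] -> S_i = Random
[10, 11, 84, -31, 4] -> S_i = Random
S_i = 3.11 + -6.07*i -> [3.11, -2.96, -9.03, -15.1, -21.17]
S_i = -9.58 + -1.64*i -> [-9.58, -11.22, -12.86, -14.5, -16.14]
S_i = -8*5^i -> [-8, -40, -200, -1000, -5000]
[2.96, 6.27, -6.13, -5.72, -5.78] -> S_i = Random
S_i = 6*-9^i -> [6, -54, 486, -4374, 39366]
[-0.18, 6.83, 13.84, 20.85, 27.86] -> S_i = -0.18 + 7.01*i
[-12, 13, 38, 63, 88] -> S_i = -12 + 25*i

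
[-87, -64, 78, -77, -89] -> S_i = Random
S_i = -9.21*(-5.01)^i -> [-9.21, 46.14, -231.17, 1158.17, -5802.44]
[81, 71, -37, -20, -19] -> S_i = Random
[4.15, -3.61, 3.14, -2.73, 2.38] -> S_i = 4.15*(-0.87)^i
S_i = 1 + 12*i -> [1, 13, 25, 37, 49]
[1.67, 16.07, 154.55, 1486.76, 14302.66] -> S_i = 1.67*9.62^i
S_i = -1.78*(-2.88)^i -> [-1.78, 5.13, -14.76, 42.52, -122.46]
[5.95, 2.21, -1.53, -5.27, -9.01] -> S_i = 5.95 + -3.74*i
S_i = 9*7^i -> [9, 63, 441, 3087, 21609]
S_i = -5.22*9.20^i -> [-5.22, -48.02, -441.82, -4064.75, -37395.71]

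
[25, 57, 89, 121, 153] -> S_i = 25 + 32*i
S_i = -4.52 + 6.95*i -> [-4.52, 2.43, 9.38, 16.33, 23.28]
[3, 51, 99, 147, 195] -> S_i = 3 + 48*i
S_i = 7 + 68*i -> [7, 75, 143, 211, 279]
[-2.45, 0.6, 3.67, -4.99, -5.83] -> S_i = Random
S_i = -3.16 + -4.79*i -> [-3.16, -7.95, -12.74, -17.53, -22.32]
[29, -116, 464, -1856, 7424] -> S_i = 29*-4^i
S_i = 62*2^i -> [62, 124, 248, 496, 992]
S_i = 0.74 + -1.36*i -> [0.74, -0.62, -1.98, -3.34, -4.7]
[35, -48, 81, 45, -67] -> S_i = Random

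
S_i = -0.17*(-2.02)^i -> [-0.17, 0.34, -0.69, 1.4, -2.83]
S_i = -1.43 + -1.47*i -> [-1.43, -2.9, -4.37, -5.84, -7.31]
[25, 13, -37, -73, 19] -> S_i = Random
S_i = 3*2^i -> [3, 6, 12, 24, 48]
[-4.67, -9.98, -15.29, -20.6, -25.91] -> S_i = -4.67 + -5.31*i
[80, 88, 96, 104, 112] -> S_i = 80 + 8*i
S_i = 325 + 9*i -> [325, 334, 343, 352, 361]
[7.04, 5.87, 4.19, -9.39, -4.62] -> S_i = Random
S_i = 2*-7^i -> [2, -14, 98, -686, 4802]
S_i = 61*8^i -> [61, 488, 3904, 31232, 249856]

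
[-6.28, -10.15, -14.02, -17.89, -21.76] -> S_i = -6.28 + -3.87*i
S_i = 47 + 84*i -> [47, 131, 215, 299, 383]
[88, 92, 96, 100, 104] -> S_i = 88 + 4*i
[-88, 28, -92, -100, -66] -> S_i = Random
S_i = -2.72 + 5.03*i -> [-2.72, 2.31, 7.34, 12.37, 17.4]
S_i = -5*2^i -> [-5, -10, -20, -40, -80]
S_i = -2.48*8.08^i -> [-2.48, -20.04, -161.91, -1308.23, -10570.54]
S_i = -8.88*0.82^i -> [-8.88, -7.28, -5.97, -4.9, -4.01]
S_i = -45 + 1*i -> [-45, -44, -43, -42, -41]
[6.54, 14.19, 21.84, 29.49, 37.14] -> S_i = 6.54 + 7.65*i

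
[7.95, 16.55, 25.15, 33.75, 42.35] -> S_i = 7.95 + 8.60*i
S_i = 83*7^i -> [83, 581, 4067, 28469, 199283]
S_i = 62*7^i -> [62, 434, 3038, 21266, 148862]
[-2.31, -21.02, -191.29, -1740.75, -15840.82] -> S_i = -2.31*9.10^i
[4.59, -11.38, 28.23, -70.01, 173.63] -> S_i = 4.59*(-2.48)^i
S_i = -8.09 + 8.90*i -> [-8.09, 0.81, 9.71, 18.61, 27.51]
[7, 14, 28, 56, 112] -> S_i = 7*2^i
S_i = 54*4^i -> [54, 216, 864, 3456, 13824]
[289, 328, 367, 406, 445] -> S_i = 289 + 39*i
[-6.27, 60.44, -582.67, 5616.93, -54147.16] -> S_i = -6.27*(-9.64)^i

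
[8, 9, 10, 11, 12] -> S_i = 8 + 1*i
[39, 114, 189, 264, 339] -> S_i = 39 + 75*i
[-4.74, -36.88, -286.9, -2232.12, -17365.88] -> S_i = -4.74*7.78^i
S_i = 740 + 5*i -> [740, 745, 750, 755, 760]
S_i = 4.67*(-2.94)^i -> [4.67, -13.73, 40.37, -118.67, 348.9]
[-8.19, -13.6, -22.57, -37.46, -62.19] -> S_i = -8.19*1.66^i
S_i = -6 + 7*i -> [-6, 1, 8, 15, 22]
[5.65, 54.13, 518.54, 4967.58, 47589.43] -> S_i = 5.65*9.58^i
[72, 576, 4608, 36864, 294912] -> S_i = 72*8^i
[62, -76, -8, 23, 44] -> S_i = Random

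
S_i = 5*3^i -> [5, 15, 45, 135, 405]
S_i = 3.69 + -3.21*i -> [3.69, 0.48, -2.73, -5.94, -9.15]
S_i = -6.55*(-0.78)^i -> [-6.55, 5.11, -3.99, 3.11, -2.42]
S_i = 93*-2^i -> [93, -186, 372, -744, 1488]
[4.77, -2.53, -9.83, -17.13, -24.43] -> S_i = 4.77 + -7.30*i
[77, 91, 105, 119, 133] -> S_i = 77 + 14*i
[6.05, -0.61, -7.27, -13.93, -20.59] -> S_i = 6.05 + -6.66*i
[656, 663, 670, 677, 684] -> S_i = 656 + 7*i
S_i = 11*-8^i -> [11, -88, 704, -5632, 45056]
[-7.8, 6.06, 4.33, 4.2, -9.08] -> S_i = Random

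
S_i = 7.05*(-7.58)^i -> [7.05, -53.44, 405.07, -3070.41, 23273.73]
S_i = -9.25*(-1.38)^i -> [-9.25, 12.76, -17.62, 24.31, -33.55]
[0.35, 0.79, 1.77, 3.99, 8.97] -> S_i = 0.35*2.25^i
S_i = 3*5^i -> [3, 15, 75, 375, 1875]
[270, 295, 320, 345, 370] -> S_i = 270 + 25*i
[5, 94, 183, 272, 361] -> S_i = 5 + 89*i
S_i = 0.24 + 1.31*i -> [0.24, 1.55, 2.86, 4.17, 5.48]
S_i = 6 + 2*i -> [6, 8, 10, 12, 14]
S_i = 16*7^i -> [16, 112, 784, 5488, 38416]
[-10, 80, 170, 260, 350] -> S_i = -10 + 90*i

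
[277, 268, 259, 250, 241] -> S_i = 277 + -9*i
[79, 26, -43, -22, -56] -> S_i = Random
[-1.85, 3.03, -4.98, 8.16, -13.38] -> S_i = -1.85*(-1.64)^i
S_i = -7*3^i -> [-7, -21, -63, -189, -567]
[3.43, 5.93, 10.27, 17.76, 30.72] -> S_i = 3.43*1.73^i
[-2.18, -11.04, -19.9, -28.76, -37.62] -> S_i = -2.18 + -8.86*i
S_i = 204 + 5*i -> [204, 209, 214, 219, 224]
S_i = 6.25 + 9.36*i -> [6.25, 15.61, 24.97, 34.33, 43.69]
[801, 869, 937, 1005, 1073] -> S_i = 801 + 68*i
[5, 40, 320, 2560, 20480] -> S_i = 5*8^i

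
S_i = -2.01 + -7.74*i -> [-2.01, -9.75, -17.49, -25.23, -32.97]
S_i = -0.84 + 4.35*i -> [-0.84, 3.51, 7.86, 12.21, 16.56]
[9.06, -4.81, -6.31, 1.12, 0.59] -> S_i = Random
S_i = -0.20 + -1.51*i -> [-0.2, -1.71, -3.22, -4.73, -6.24]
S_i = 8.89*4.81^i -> [8.89, 42.76, 205.68, 989.32, 4758.63]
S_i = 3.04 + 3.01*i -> [3.04, 6.05, 9.06, 12.07, 15.08]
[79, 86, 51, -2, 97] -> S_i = Random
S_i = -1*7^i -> [-1, -7, -49, -343, -2401]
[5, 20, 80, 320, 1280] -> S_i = 5*4^i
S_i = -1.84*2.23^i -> [-1.84, -4.1, -9.15, -20.4, -45.5]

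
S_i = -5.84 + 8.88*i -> [-5.84, 3.04, 11.92, 20.8, 29.68]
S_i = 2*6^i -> [2, 12, 72, 432, 2592]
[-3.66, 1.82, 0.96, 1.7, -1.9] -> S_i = Random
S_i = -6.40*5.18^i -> [-6.4, -33.15, -171.73, -889.55, -4607.86]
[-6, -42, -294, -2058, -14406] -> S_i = -6*7^i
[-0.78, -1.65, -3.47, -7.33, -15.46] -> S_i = -0.78*2.11^i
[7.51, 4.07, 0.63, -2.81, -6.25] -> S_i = 7.51 + -3.44*i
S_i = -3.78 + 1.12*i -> [-3.78, -2.66, -1.54, -0.42, 0.7]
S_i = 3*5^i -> [3, 15, 75, 375, 1875]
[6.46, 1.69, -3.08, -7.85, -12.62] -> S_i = 6.46 + -4.77*i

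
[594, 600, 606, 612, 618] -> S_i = 594 + 6*i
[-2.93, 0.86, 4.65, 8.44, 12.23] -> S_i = -2.93 + 3.79*i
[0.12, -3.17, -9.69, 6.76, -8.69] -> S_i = Random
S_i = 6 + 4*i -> [6, 10, 14, 18, 22]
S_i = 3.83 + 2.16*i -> [3.83, 5.99, 8.15, 10.31, 12.47]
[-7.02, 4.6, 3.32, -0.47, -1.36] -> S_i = Random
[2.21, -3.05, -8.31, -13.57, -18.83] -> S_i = 2.21 + -5.26*i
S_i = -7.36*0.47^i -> [-7.36, -3.46, -1.63, -0.76, -0.36]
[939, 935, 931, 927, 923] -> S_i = 939 + -4*i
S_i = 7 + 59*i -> [7, 66, 125, 184, 243]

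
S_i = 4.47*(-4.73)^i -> [4.47, -21.14, 100.01, -473.03, 2237.44]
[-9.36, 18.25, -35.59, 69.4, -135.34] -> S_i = -9.36*(-1.95)^i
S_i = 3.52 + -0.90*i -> [3.52, 2.62, 1.72, 0.82, -0.08]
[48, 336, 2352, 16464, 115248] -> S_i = 48*7^i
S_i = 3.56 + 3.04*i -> [3.56, 6.6, 9.64, 12.68, 15.72]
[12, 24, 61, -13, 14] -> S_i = Random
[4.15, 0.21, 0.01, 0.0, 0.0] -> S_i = 4.15*0.05^i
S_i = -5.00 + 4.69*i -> [-5.0, -0.31, 4.38, 9.07, 13.76]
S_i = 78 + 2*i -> [78, 80, 82, 84, 86]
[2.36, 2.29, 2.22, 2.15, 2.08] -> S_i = 2.36 + -0.07*i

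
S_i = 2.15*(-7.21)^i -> [2.15, -15.5, 111.77, -805.83, 5810.05]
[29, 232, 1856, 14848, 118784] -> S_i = 29*8^i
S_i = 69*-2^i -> [69, -138, 276, -552, 1104]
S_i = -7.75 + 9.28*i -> [-7.75, 1.53, 10.81, 20.09, 29.37]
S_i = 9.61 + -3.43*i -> [9.61, 6.18, 2.75, -0.68, -4.11]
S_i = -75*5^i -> [-75, -375, -1875, -9375, -46875]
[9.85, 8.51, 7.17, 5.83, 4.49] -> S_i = 9.85 + -1.34*i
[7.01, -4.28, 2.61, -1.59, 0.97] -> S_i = 7.01*(-0.61)^i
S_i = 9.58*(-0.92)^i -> [9.58, -8.81, 8.11, -7.46, 6.86]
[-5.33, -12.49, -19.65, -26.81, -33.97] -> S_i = -5.33 + -7.16*i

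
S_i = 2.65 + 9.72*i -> [2.65, 12.37, 22.09, 31.81, 41.53]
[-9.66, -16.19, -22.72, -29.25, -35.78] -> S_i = -9.66 + -6.53*i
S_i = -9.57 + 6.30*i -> [-9.57, -3.27, 3.03, 9.33, 15.63]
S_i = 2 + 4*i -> [2, 6, 10, 14, 18]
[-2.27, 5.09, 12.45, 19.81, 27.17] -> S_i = -2.27 + 7.36*i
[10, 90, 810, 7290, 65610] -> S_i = 10*9^i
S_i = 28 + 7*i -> [28, 35, 42, 49, 56]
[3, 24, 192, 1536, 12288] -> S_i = 3*8^i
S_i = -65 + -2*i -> [-65, -67, -69, -71, -73]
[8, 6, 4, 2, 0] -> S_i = 8 + -2*i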